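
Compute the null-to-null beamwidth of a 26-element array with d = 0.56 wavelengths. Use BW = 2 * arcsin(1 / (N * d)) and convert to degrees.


1/(N*d) = 1/(26*0.56) = 0.068681
BW = 2*arcsin(0.068681) = 7.9 degrees

7.9 degrees


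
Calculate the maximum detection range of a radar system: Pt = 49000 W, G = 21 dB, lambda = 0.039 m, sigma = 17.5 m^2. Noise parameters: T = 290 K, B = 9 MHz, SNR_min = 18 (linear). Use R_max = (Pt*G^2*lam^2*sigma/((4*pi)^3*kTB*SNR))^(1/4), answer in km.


G_lin = 10^(21/10) = 125.892541
R^4 = 49000 * 125.892541^2 * 0.039^2 * 17.5 / ((4*pi)^3 * 1.38e-23 * 290 * 9000000.0 * 18)
R^4 = 1.60673e16 m^4
R_max = (1.60673e16)^(1/4) = 11258.6 m = 11.3 km

11.3 km


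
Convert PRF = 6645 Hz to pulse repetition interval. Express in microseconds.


PRI = 1/6645 = 0.0001504891 s = 150.5 us

150.5 us


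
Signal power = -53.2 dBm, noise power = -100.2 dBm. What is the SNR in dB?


SNR = -53.2 - (-100.2) = 47.0 dB

47.0 dB


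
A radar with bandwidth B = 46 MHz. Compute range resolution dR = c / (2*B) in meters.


dR = 3e8 / (2 * 46000000.0) = 3.26 m

3.26 m


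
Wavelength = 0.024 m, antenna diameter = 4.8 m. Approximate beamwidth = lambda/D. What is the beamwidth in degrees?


BW_rad = 0.024 / 4.8 = 0.005
BW_deg = 0.29 degrees

0.29 degrees


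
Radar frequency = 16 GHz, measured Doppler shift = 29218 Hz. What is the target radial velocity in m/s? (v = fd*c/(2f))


v = 29218 * 3e8 / (2 * 16000000000.0) = 273.9 m/s

273.9 m/s


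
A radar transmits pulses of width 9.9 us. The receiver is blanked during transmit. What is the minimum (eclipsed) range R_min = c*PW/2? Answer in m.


R_min = 3e8 * 9.9e-6 / 2 = 1485.0 m

1485.0 m


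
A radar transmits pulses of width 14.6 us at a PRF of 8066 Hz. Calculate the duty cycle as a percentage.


DC = 14.6e-6 * 8066 * 100 = 11.78%

11.78%


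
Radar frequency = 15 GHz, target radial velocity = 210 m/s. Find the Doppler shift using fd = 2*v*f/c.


fd = 2 * 210 * 15000000000.0 / 3e8 = 21000.0 Hz

21000.0 Hz


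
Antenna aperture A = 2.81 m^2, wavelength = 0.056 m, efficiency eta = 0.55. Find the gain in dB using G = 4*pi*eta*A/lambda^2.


G_linear = 4*pi*0.55*2.81/0.056^2 = 6193.02
G_dB = 10*log10(6193.02) = 37.9 dB

37.9 dB


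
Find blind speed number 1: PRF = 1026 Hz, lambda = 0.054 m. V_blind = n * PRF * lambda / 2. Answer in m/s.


V_blind = 1 * 1026 * 0.054 / 2 = 27.7 m/s

27.7 m/s


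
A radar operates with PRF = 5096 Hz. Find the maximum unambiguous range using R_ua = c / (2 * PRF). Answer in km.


R_ua = 3e8 / (2 * 5096) = 29434.9 m = 29.4 km

29.4 km


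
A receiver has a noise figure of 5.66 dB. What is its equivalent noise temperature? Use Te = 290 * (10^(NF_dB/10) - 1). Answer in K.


NF_lin = 10^(5.66/10) = 3.68129
Te = 290 * (3.68129 - 1) = 777.6 K

777.6 K


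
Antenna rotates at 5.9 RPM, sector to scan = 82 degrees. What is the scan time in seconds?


t = 82 / (5.9 * 360) * 60 = 2.32 s

2.32 s


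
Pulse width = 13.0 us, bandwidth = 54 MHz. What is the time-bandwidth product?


TBP = 13.0 * 54 = 702.0

702.0


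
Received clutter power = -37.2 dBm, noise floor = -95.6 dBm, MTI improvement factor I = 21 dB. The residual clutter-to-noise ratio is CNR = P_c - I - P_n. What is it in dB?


CNR = -37.2 - 21 - (-95.6) = 37.4 dB

37.4 dB


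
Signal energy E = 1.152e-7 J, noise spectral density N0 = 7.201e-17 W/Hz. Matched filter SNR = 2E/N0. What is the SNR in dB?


SNR_lin = 2 * 1.152e-7 / 7.201e-17 = 3.2e9
SNR_dB = 10*log10(3.2e9) = 95.1 dB

95.1 dB


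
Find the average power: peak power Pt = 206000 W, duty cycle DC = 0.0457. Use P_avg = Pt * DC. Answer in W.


P_avg = 206000 * 0.0457 = 9414.2 W

9414.2 W


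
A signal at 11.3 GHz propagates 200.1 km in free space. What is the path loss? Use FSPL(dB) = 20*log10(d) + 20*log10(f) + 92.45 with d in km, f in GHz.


20*log10(200.1) = 46.02
20*log10(11.3) = 21.06
FSPL = 159.5 dB

159.5 dB


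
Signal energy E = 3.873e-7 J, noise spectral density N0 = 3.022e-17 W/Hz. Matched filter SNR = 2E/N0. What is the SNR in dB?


SNR_lin = 2 * 3.873e-7 / 3.022e-17 = 2.563e10
SNR_dB = 10*log10(2.563e10) = 104.1 dB

104.1 dB


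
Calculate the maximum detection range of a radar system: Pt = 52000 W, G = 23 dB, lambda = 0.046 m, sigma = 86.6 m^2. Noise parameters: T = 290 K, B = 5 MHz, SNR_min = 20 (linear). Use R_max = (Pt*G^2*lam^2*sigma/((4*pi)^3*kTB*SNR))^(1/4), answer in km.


G_lin = 10^(23/10) = 199.526231
R^4 = 52000 * 199.526231^2 * 0.046^2 * 86.6 / ((4*pi)^3 * 1.38e-23 * 290 * 5000000.0 * 20)
R^4 = 4.77672e17 m^4
R_max = (4.77672e17)^(1/4) = 26289.5 m = 26.3 km

26.3 km


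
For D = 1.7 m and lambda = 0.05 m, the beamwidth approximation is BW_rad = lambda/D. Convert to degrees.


BW_rad = 0.05 / 1.7 = 0.029412
BW_deg = 1.69 degrees

1.69 degrees


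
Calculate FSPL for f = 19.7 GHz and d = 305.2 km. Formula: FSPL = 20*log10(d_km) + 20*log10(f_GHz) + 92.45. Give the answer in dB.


20*log10(305.2) = 49.69
20*log10(19.7) = 25.89
FSPL = 168.0 dB

168.0 dB


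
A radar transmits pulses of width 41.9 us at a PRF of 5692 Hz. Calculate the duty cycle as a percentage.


DC = 41.9e-6 * 5692 * 100 = 23.85%

23.85%


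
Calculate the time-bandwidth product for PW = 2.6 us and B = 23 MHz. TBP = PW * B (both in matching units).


TBP = 2.6 * 23 = 59.8

59.8


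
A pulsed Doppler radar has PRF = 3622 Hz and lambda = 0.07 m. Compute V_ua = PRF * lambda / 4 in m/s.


V_ua = 3622 * 0.07 / 4 = 63.4 m/s

63.4 m/s


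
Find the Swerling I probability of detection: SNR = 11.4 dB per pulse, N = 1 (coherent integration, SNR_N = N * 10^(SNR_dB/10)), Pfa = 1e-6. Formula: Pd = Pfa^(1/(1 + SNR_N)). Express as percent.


SNR_lin = 10^(11.4/10) = 13.80384
SNR_N = 1 * 13.80384 = 13.80384
1/(1 + SNR_N) = 1/14.80384 = 0.06755
Pd = (1e-6)^0.06755 = 0.39328
Pd = 39.3%

39.3%


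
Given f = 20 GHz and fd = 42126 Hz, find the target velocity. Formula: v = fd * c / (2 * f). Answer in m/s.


v = 42126 * 3e8 / (2 * 20000000000.0) = 315.9 m/s

315.9 m/s


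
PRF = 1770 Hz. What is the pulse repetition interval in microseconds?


PRI = 1/1770 = 0.0005649718 s = 565.0 us

565.0 us


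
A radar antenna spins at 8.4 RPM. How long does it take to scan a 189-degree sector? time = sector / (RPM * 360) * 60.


t = 189 / (8.4 * 360) * 60 = 3.75 s

3.75 s


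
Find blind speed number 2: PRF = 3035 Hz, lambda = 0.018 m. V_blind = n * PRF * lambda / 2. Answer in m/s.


V_blind = 2 * 3035 * 0.018 / 2 = 54.6 m/s

54.6 m/s


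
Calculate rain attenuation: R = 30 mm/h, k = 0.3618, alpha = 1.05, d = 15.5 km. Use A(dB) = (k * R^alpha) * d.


gamma = 0.3618 * 30^1.05 = 12.866069 dB/km
A = 12.866069 * 15.5 = 199.42 dB

199.42 dB


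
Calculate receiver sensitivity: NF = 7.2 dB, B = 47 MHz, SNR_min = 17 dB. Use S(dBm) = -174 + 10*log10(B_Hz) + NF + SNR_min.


10*log10(47000000.0) = 76.72
S = -174 + 76.72 + 7.2 + 17 = -73.1 dBm

-73.1 dBm


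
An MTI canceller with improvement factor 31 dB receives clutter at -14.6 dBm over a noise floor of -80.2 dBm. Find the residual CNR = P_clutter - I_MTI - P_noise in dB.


CNR = -14.6 - 31 - (-80.2) = 34.6 dB

34.6 dB


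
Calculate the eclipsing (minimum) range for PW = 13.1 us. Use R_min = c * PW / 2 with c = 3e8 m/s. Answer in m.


R_min = 3e8 * 13.1e-6 / 2 = 1965.0 m

1965.0 m


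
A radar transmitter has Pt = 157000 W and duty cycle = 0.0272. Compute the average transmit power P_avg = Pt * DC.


P_avg = 157000 * 0.0272 = 4270.4 W

4270.4 W


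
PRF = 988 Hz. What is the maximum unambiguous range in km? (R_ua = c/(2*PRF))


R_ua = 3e8 / (2 * 988) = 151821.9 m = 151.8 km

151.8 km


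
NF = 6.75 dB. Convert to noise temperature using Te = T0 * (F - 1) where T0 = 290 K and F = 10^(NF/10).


NF_lin = 10^(6.75/10) = 4.731513
Te = 290 * (4.731513 - 1) = 1082.1 K

1082.1 K


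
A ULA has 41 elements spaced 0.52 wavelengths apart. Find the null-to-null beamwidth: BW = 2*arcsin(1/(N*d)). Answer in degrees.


1/(N*d) = 1/(41*0.52) = 0.046904
BW = 2*arcsin(0.046904) = 5.4 degrees

5.4 degrees


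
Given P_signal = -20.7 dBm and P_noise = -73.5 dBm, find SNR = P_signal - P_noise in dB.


SNR = -20.7 - (-73.5) = 52.8 dB

52.8 dB


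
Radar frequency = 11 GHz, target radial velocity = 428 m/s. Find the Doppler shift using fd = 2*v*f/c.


fd = 2 * 428 * 11000000000.0 / 3e8 = 31386.7 Hz

31386.7 Hz


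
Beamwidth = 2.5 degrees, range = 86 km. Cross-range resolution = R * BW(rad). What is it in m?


BW_rad = 0.043633231
CR = 86000 * 0.043633231 = 3752.5 m

3752.5 m


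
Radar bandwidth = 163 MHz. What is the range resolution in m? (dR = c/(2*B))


dR = 3e8 / (2 * 163000000.0) = 0.92 m

0.92 m


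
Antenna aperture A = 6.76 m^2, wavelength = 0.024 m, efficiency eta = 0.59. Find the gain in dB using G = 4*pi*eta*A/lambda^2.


G_linear = 4*pi*0.59*6.76/0.024^2 = 87013.39
G_dB = 10*log10(87013.39) = 49.4 dB

49.4 dB


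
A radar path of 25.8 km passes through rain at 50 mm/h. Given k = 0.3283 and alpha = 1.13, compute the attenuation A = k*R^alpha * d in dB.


gamma = 0.3283 * 50^1.13 = 27.296501 dB/km
A = 27.296501 * 25.8 = 704.25 dB

704.25 dB


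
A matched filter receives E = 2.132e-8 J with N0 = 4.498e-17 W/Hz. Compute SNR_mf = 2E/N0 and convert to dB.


SNR_lin = 2 * 2.132e-8 / 4.498e-17 = 9.48e8
SNR_dB = 10*log10(9.48e8) = 89.8 dB

89.8 dB


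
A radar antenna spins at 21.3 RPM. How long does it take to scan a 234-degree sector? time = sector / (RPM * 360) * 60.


t = 234 / (21.3 * 360) * 60 = 1.83 s

1.83 s


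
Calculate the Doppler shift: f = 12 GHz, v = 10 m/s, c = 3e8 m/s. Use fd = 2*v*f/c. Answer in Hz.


fd = 2 * 10 * 12000000000.0 / 3e8 = 800.0 Hz

800.0 Hz


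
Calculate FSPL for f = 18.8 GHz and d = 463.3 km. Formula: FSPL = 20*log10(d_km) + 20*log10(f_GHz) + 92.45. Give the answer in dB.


20*log10(463.3) = 53.32
20*log10(18.8) = 25.48
FSPL = 171.3 dB

171.3 dB


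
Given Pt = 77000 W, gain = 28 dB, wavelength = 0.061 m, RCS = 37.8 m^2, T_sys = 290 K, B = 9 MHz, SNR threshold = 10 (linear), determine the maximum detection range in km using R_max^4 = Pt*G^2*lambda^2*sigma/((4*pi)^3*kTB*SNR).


G_lin = 10^(28/10) = 630.957344
R^4 = 77000 * 630.957344^2 * 0.061^2 * 37.8 / ((4*pi)^3 * 1.38e-23 * 290 * 9000000.0 * 10)
R^4 = 6.03244e18 m^4
R_max = (6.03244e18)^(1/4) = 49559.1 m = 49.6 km

49.6 km


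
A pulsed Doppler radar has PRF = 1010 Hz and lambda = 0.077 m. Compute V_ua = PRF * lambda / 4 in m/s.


V_ua = 1010 * 0.077 / 4 = 19.4 m/s

19.4 m/s


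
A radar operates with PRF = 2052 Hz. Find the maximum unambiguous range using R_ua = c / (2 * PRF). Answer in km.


R_ua = 3e8 / (2 * 2052) = 73099.4 m = 73.1 km

73.1 km


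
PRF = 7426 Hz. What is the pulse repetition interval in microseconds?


PRI = 1/7426 = 0.000134662 s = 134.7 us

134.7 us


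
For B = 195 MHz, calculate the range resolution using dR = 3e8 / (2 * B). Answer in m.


dR = 3e8 / (2 * 195000000.0) = 0.77 m

0.77 m


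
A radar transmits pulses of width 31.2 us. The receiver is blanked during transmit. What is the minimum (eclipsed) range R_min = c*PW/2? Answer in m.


R_min = 3e8 * 31.2e-6 / 2 = 4680.0 m

4680.0 m


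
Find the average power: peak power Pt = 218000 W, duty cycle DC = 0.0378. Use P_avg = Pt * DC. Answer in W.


P_avg = 218000 * 0.0378 = 8240.4 W

8240.4 W


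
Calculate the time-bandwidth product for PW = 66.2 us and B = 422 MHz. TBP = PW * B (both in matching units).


TBP = 66.2 * 422 = 27936.4

27936.4


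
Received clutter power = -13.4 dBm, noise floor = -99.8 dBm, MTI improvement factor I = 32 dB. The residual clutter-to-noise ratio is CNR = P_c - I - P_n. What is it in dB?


CNR = -13.4 - 32 - (-99.8) = 54.4 dB

54.4 dB


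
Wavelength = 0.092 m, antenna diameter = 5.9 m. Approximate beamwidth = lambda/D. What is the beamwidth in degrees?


BW_rad = 0.092 / 5.9 = 0.015593
BW_deg = 0.89 degrees

0.89 degrees


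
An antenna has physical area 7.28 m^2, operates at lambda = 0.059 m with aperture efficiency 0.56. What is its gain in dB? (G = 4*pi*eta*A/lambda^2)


G_linear = 4*pi*0.56*7.28/0.059^2 = 14717.2
G_dB = 10*log10(14717.2) = 41.7 dB

41.7 dB


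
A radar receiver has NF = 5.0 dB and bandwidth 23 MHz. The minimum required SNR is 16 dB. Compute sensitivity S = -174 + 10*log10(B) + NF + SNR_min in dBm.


10*log10(23000000.0) = 73.62
S = -174 + 73.62 + 5.0 + 16 = -79.4 dBm

-79.4 dBm


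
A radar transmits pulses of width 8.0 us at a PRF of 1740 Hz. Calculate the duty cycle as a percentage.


DC = 8.0e-6 * 1740 * 100 = 1.39%

1.39%


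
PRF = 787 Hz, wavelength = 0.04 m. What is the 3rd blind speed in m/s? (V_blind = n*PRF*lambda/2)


V_blind = 3 * 787 * 0.04 / 2 = 47.2 m/s

47.2 m/s


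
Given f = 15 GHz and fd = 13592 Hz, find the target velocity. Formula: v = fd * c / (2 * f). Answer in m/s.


v = 13592 * 3e8 / (2 * 15000000000.0) = 135.9 m/s

135.9 m/s


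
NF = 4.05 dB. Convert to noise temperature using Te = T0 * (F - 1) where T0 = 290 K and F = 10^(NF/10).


NF_lin = 10^(4.05/10) = 2.540973
Te = 290 * (2.540973 - 1) = 446.9 K

446.9 K


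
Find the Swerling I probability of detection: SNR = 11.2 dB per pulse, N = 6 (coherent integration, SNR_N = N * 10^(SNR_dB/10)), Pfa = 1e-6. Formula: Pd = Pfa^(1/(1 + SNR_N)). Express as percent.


SNR_lin = 10^(11.2/10) = 13.18257
SNR_N = 6 * 13.18257 = 79.09542
1/(1 + SNR_N) = 1/80.09542 = 0.0124851
Pd = (1e-6)^0.0124851 = 0.84157
Pd = 84.2%

84.2%


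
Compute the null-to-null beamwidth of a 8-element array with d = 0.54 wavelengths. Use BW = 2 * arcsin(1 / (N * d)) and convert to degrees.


1/(N*d) = 1/(8*0.54) = 0.231481
BW = 2*arcsin(0.231481) = 26.8 degrees

26.8 degrees


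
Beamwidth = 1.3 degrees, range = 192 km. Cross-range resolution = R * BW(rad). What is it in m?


BW_rad = 0.02268928
CR = 192000 * 0.02268928 = 4356.3 m

4356.3 m


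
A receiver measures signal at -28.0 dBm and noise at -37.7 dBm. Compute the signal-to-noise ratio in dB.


SNR = -28.0 - (-37.7) = 9.7 dB

9.7 dB


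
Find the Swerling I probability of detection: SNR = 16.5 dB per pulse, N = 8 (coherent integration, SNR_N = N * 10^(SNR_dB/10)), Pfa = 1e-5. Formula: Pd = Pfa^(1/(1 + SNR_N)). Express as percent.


SNR_lin = 10^(16.5/10) = 44.66836
SNR_N = 8 * 44.66836 = 357.34688
1/(1 + SNR_N) = 1/358.34688 = 0.0027906
Pd = (1e-5)^0.0027906 = 0.96838
Pd = 96.8%

96.8%


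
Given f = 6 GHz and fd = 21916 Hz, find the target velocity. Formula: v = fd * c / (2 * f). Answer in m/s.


v = 21916 * 3e8 / (2 * 6000000000.0) = 547.9 m/s

547.9 m/s


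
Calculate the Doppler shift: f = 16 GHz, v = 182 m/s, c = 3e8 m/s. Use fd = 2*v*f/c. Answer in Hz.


fd = 2 * 182 * 16000000000.0 / 3e8 = 19413.3 Hz

19413.3 Hz


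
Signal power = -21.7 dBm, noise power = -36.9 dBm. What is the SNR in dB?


SNR = -21.7 - (-36.9) = 15.2 dB

15.2 dB


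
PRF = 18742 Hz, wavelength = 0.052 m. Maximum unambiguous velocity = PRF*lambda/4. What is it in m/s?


V_ua = 18742 * 0.052 / 4 = 243.6 m/s

243.6 m/s


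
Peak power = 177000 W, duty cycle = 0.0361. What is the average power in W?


P_avg = 177000 * 0.0361 = 6389.7 W

6389.7 W


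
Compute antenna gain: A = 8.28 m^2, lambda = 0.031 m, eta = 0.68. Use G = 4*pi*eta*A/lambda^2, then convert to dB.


G_linear = 4*pi*0.68*8.28/0.031^2 = 73625.07
G_dB = 10*log10(73625.07) = 48.7 dB

48.7 dB


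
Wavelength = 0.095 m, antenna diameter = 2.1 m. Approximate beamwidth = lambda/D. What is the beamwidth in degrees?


BW_rad = 0.095 / 2.1 = 0.045238
BW_deg = 2.59 degrees

2.59 degrees


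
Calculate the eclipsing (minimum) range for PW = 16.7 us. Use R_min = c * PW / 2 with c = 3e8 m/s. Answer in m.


R_min = 3e8 * 16.7e-6 / 2 = 2505.0 m

2505.0 m


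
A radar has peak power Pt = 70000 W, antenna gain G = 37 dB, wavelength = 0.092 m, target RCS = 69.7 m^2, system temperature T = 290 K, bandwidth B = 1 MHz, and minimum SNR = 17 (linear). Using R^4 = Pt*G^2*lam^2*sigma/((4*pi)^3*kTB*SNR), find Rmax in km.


G_lin = 10^(37/10) = 5011.872336
R^4 = 70000 * 5011.872336^2 * 0.092^2 * 69.7 / ((4*pi)^3 * 1.38e-23 * 290 * 1000000.0 * 17)
R^4 = 7.68335e21 m^4
R_max = (7.68335e21)^(1/4) = 296065.4 m = 296.1 km

296.1 km


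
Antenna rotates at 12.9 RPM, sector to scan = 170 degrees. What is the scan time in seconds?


t = 170 / (12.9 * 360) * 60 = 2.2 s

2.2 s


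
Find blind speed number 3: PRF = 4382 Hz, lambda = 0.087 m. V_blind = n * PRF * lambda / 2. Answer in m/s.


V_blind = 3 * 4382 * 0.087 / 2 = 571.9 m/s

571.9 m/s


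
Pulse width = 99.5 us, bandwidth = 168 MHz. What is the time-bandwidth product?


TBP = 99.5 * 168 = 16716.0

16716.0


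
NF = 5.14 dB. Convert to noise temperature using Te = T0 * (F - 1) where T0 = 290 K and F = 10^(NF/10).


NF_lin = 10^(5.14/10) = 3.265878
Te = 290 * (3.265878 - 1) = 657.1 K

657.1 K


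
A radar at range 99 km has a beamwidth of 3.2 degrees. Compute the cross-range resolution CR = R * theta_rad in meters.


BW_rad = 0.055850536
CR = 99000 * 0.055850536 = 5529.2 m

5529.2 m


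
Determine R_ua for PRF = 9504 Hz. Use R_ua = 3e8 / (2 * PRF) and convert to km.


R_ua = 3e8 / (2 * 9504) = 15782.8 m = 15.8 km

15.8 km


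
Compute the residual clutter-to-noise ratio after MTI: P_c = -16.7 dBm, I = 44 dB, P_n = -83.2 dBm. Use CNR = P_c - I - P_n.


CNR = -16.7 - 44 - (-83.2) = 22.5 dB

22.5 dB


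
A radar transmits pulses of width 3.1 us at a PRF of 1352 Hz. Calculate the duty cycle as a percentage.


DC = 3.1e-6 * 1352 * 100 = 0.42%

0.42%


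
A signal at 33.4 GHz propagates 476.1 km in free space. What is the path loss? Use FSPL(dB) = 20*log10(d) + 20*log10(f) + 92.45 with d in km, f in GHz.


20*log10(476.1) = 53.55
20*log10(33.4) = 30.47
FSPL = 176.5 dB

176.5 dB


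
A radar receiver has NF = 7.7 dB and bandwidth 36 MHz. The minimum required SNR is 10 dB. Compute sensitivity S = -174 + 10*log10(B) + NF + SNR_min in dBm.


10*log10(36000000.0) = 75.56
S = -174 + 75.56 + 7.7 + 10 = -80.7 dBm

-80.7 dBm


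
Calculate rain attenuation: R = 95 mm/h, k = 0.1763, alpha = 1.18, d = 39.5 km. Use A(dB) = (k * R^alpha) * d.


gamma = 0.1763 * 95^1.18 = 38.015978 dB/km
A = 38.015978 * 39.5 = 1501.63 dB

1501.63 dB


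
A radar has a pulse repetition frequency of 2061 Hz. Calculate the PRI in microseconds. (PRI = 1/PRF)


PRI = 1/2061 = 0.0004852014 s = 485.2 us

485.2 us


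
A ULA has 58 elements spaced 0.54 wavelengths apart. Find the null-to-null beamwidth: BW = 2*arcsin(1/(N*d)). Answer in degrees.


1/(N*d) = 1/(58*0.54) = 0.031928
BW = 2*arcsin(0.031928) = 3.7 degrees

3.7 degrees


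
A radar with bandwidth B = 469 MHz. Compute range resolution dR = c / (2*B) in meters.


dR = 3e8 / (2 * 469000000.0) = 0.32 m

0.32 m


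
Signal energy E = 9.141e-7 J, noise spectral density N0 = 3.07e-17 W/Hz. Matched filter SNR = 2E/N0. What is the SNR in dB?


SNR_lin = 2 * 9.141e-7 / 3.07e-17 = 5.955e10
SNR_dB = 10*log10(5.955e10) = 107.7 dB

107.7 dB


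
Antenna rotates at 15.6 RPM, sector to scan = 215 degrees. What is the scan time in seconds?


t = 215 / (15.6 * 360) * 60 = 2.3 s

2.3 s


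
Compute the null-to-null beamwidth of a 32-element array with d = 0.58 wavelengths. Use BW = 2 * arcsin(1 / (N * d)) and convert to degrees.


1/(N*d) = 1/(32*0.58) = 0.053879
BW = 2*arcsin(0.053879) = 6.2 degrees

6.2 degrees


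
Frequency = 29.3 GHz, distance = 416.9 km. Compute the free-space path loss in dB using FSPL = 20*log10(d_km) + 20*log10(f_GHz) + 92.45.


20*log10(416.9) = 52.4
20*log10(29.3) = 29.34
FSPL = 174.2 dB

174.2 dB


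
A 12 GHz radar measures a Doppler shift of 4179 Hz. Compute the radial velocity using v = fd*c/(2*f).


v = 4179 * 3e8 / (2 * 12000000000.0) = 52.2 m/s

52.2 m/s


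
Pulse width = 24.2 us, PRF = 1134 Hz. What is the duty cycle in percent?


DC = 24.2e-6 * 1134 * 100 = 2.74%

2.74%


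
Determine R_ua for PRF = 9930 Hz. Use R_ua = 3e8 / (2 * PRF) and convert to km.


R_ua = 3e8 / (2 * 9930) = 15105.7 m = 15.1 km

15.1 km


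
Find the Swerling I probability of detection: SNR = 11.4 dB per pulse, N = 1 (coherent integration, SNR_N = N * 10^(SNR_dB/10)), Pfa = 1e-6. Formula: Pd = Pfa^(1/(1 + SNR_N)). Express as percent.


SNR_lin = 10^(11.4/10) = 13.80384
SNR_N = 1 * 13.80384 = 13.80384
1/(1 + SNR_N) = 1/14.80384 = 0.06755
Pd = (1e-6)^0.06755 = 0.39328
Pd = 39.3%

39.3%


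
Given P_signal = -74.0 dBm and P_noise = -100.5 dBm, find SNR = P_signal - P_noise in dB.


SNR = -74.0 - (-100.5) = 26.5 dB

26.5 dB


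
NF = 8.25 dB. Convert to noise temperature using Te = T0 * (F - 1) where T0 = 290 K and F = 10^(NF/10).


NF_lin = 10^(8.25/10) = 6.683439
Te = 290 * (6.683439 - 1) = 1648.2 K

1648.2 K


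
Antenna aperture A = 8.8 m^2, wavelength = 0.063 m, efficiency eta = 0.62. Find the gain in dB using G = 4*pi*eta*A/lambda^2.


G_linear = 4*pi*0.62*8.8/0.063^2 = 17274.41
G_dB = 10*log10(17274.41) = 42.4 dB

42.4 dB


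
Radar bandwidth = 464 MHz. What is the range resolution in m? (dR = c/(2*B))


dR = 3e8 / (2 * 464000000.0) = 0.32 m

0.32 m


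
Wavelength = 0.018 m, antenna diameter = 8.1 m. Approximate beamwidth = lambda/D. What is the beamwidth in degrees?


BW_rad = 0.018 / 8.1 = 0.002222
BW_deg = 0.13 degrees

0.13 degrees


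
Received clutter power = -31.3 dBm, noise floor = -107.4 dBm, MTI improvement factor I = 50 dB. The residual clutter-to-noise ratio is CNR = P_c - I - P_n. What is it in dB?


CNR = -31.3 - 50 - (-107.4) = 26.1 dB

26.1 dB


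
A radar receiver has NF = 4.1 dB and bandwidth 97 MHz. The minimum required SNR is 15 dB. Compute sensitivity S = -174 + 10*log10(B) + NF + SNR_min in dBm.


10*log10(97000000.0) = 79.87
S = -174 + 79.87 + 4.1 + 15 = -75.0 dBm

-75.0 dBm


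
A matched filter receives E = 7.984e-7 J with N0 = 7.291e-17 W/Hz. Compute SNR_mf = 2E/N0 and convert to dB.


SNR_lin = 2 * 7.984e-7 / 7.291e-17 = 2.19e10
SNR_dB = 10*log10(2.19e10) = 103.4 dB

103.4 dB


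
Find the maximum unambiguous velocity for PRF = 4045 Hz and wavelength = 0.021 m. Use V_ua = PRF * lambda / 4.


V_ua = 4045 * 0.021 / 4 = 21.2 m/s

21.2 m/s


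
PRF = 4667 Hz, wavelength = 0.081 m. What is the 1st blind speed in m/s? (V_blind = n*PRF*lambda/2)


V_blind = 1 * 4667 * 0.081 / 2 = 189.0 m/s

189.0 m/s


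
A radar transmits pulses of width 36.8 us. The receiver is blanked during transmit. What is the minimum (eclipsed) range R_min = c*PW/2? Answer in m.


R_min = 3e8 * 36.8e-6 / 2 = 5520.0 m

5520.0 m


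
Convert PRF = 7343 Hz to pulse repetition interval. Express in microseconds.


PRI = 1/7343 = 0.0001361841 s = 136.2 us

136.2 us


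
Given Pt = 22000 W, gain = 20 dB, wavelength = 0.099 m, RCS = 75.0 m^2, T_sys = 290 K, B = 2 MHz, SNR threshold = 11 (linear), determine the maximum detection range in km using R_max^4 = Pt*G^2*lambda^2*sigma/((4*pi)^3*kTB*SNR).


G_lin = 10^(20/10) = 100.0
R^4 = 22000 * 100.0^2 * 0.099^2 * 75.0 / ((4*pi)^3 * 1.38e-23 * 290 * 2000000.0 * 11)
R^4 = 9.25603e17 m^4
R_max = (9.25603e17)^(1/4) = 31017.5 m = 31.0 km

31.0 km


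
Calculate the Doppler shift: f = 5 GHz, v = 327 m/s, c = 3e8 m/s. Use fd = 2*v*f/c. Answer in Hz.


fd = 2 * 327 * 5000000000.0 / 3e8 = 10900.0 Hz

10900.0 Hz


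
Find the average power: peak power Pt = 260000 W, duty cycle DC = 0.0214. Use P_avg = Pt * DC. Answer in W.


P_avg = 260000 * 0.0214 = 5564.0 W

5564.0 W


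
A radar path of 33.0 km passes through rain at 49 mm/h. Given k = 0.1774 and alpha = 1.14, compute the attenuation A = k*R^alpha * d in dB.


gamma = 0.1774 * 49^1.14 = 14.989155 dB/km
A = 14.989155 * 33.0 = 494.64 dB

494.64 dB


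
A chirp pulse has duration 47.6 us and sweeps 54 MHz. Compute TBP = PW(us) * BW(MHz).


TBP = 47.6 * 54 = 2570.4

2570.4


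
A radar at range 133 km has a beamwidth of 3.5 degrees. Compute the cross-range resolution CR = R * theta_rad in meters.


BW_rad = 0.061086524
CR = 133000 * 0.061086524 = 8124.5 m

8124.5 m


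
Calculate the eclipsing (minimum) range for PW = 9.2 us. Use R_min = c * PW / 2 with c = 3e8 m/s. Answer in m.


R_min = 3e8 * 9.2e-6 / 2 = 1380.0 m

1380.0 m


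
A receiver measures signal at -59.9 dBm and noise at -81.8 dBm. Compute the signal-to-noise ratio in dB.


SNR = -59.9 - (-81.8) = 21.9 dB

21.9 dB


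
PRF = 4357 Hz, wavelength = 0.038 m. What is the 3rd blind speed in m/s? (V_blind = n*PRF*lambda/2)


V_blind = 3 * 4357 * 0.038 / 2 = 248.3 m/s

248.3 m/s


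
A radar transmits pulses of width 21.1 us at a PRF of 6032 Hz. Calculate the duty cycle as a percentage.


DC = 21.1e-6 * 6032 * 100 = 12.73%

12.73%


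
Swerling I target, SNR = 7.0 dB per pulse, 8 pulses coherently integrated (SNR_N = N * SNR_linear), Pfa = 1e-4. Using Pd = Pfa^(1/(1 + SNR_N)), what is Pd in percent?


SNR_lin = 10^(7.0/10) = 5.01187
SNR_N = 8 * 5.01187 = 40.09496
1/(1 + SNR_N) = 1/41.09496 = 0.0243339
Pd = (1e-4)^0.0243339 = 0.79922
Pd = 79.9%

79.9%


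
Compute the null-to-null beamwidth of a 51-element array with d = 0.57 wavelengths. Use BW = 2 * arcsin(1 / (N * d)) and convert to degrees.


1/(N*d) = 1/(51*0.57) = 0.0344
BW = 2*arcsin(0.0344) = 3.9 degrees

3.9 degrees


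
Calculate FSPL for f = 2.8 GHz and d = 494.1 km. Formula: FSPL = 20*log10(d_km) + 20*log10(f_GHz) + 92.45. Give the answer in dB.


20*log10(494.1) = 53.88
20*log10(2.8) = 8.94
FSPL = 155.3 dB

155.3 dB


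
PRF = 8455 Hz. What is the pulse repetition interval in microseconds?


PRI = 1/8455 = 0.0001182732 s = 118.3 us

118.3 us


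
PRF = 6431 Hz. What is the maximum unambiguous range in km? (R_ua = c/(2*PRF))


R_ua = 3e8 / (2 * 6431) = 23324.5 m = 23.3 km

23.3 km


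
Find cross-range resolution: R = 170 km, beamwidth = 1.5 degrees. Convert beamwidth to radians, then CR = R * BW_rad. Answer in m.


BW_rad = 0.026179939
CR = 170000 * 0.026179939 = 4450.6 m

4450.6 m


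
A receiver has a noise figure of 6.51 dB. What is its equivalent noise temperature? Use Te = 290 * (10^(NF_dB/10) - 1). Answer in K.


NF_lin = 10^(6.51/10) = 4.477133
Te = 290 * (4.477133 - 1) = 1008.4 K

1008.4 K


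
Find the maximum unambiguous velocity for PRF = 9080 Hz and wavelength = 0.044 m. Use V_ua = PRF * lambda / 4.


V_ua = 9080 * 0.044 / 4 = 99.9 m/s

99.9 m/s


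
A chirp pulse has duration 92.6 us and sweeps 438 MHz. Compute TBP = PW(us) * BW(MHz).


TBP = 92.6 * 438 = 40558.8

40558.8


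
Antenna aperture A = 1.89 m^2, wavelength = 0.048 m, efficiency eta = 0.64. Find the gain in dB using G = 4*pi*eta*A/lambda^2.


G_linear = 4*pi*0.64*1.89/0.048^2 = 6597.34
G_dB = 10*log10(6597.34) = 38.2 dB

38.2 dB


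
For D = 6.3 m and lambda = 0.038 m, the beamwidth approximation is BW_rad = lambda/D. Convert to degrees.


BW_rad = 0.038 / 6.3 = 0.006032
BW_deg = 0.35 degrees

0.35 degrees


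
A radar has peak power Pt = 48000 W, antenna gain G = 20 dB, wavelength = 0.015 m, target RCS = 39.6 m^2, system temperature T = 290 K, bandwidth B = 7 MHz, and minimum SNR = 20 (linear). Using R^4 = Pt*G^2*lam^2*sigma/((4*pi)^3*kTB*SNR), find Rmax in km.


G_lin = 10^(20/10) = 100.0
R^4 = 48000 * 100.0^2 * 0.015^2 * 39.6 / ((4*pi)^3 * 1.38e-23 * 290 * 7000000.0 * 20)
R^4 = 3.84666e15 m^4
R_max = (3.84666e15)^(1/4) = 7875.4 m = 7.9 km

7.9 km


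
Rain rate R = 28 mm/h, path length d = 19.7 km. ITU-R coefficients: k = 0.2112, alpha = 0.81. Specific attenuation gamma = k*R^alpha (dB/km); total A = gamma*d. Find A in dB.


gamma = 0.2112 * 28^0.81 = 3.139727 dB/km
A = 3.139727 * 19.7 = 61.85 dB

61.85 dB


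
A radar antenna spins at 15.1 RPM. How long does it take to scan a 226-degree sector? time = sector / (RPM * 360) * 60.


t = 226 / (15.1 * 360) * 60 = 2.49 s

2.49 s


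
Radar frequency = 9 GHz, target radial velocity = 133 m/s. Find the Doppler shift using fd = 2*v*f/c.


fd = 2 * 133 * 9000000000.0 / 3e8 = 7980.0 Hz

7980.0 Hz


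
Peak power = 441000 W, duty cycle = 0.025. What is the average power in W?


P_avg = 441000 * 0.025 = 11025.0 W

11025.0 W


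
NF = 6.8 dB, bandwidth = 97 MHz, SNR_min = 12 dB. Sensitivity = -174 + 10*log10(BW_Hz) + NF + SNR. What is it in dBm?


10*log10(97000000.0) = 79.87
S = -174 + 79.87 + 6.8 + 12 = -75.3 dBm

-75.3 dBm


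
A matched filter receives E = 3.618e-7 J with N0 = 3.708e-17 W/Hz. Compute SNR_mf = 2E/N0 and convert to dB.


SNR_lin = 2 * 3.618e-7 / 3.708e-17 = 1.951e10
SNR_dB = 10*log10(1.951e10) = 102.9 dB

102.9 dB


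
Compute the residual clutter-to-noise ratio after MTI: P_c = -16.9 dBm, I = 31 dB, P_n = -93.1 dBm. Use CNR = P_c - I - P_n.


CNR = -16.9 - 31 - (-93.1) = 45.2 dB

45.2 dB


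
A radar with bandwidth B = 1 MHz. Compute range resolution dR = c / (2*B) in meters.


dR = 3e8 / (2 * 1000000.0) = 150.0 m

150.0 m


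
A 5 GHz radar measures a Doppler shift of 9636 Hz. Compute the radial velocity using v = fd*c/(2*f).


v = 9636 * 3e8 / (2 * 5000000000.0) = 289.1 m/s

289.1 m/s


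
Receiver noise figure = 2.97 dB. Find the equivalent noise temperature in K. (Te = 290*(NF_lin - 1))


NF_lin = 10^(2.97/10) = 1.981527
Te = 290 * (1.981527 - 1) = 284.6 K

284.6 K


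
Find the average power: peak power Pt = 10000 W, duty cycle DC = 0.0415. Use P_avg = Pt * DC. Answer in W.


P_avg = 10000 * 0.0415 = 415.0 W

415.0 W


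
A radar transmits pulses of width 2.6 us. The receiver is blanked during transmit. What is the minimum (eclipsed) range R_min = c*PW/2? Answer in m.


R_min = 3e8 * 2.6e-6 / 2 = 390.0 m

390.0 m


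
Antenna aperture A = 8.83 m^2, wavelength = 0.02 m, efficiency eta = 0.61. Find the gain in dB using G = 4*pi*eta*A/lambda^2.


G_linear = 4*pi*0.61*8.83/0.02^2 = 169215.61
G_dB = 10*log10(169215.61) = 52.3 dB

52.3 dB


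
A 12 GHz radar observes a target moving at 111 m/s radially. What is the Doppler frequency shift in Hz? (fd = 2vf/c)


fd = 2 * 111 * 12000000000.0 / 3e8 = 8880.0 Hz

8880.0 Hz


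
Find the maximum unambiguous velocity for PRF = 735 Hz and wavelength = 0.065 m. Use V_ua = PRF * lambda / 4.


V_ua = 735 * 0.065 / 4 = 11.9 m/s

11.9 m/s


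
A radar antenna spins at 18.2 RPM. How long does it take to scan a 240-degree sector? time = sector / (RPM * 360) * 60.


t = 240 / (18.2 * 360) * 60 = 2.2 s

2.2 s


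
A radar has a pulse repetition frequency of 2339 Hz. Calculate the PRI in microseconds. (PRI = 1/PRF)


PRI = 1/2339 = 0.0004275331 s = 427.5 us

427.5 us


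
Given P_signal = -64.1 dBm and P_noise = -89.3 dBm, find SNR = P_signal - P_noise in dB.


SNR = -64.1 - (-89.3) = 25.2 dB

25.2 dB


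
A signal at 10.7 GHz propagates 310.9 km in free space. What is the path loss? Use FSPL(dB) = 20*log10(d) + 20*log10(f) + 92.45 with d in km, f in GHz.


20*log10(310.9) = 49.85
20*log10(10.7) = 20.59
FSPL = 162.9 dB

162.9 dB


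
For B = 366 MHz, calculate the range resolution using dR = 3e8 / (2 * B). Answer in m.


dR = 3e8 / (2 * 366000000.0) = 0.41 m

0.41 m


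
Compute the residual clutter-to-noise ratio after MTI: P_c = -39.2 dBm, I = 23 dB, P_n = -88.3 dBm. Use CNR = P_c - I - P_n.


CNR = -39.2 - 23 - (-88.3) = 26.1 dB

26.1 dB


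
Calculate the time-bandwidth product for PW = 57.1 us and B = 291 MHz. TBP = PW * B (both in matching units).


TBP = 57.1 * 291 = 16616.1

16616.1


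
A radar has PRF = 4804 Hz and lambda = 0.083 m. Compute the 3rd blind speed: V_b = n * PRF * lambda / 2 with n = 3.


V_blind = 3 * 4804 * 0.083 / 2 = 598.1 m/s

598.1 m/s


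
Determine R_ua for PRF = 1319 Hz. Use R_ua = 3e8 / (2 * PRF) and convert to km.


R_ua = 3e8 / (2 * 1319) = 113722.5 m = 113.7 km

113.7 km


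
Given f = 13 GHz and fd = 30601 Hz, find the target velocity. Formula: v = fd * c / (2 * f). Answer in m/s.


v = 30601 * 3e8 / (2 * 13000000000.0) = 353.1 m/s

353.1 m/s


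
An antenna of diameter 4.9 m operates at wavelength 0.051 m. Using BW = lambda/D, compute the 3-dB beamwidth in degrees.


BW_rad = 0.051 / 4.9 = 0.010408
BW_deg = 0.6 degrees

0.6 degrees


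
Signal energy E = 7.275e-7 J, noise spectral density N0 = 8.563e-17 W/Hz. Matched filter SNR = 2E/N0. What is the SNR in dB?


SNR_lin = 2 * 7.275e-7 / 8.563e-17 = 1.699e10
SNR_dB = 10*log10(1.699e10) = 102.3 dB

102.3 dB


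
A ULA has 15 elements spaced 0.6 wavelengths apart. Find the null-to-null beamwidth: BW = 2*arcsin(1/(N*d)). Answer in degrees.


1/(N*d) = 1/(15*0.6) = 0.111111
BW = 2*arcsin(0.111111) = 12.8 degrees

12.8 degrees


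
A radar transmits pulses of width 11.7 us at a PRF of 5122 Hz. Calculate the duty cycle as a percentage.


DC = 11.7e-6 * 5122 * 100 = 5.99%

5.99%


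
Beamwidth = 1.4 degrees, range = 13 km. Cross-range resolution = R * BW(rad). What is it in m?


BW_rad = 0.02443461
CR = 13000 * 0.02443461 = 317.6 m

317.6 m


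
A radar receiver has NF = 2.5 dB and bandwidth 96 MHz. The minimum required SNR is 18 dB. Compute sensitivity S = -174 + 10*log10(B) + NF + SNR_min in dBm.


10*log10(96000000.0) = 79.82
S = -174 + 79.82 + 2.5 + 18 = -73.7 dBm

-73.7 dBm


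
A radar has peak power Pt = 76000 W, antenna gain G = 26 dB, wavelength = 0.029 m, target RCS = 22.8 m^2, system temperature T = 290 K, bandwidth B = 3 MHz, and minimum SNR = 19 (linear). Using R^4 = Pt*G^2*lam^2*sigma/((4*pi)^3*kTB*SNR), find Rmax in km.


G_lin = 10^(26/10) = 398.107171
R^4 = 76000 * 398.107171^2 * 0.029^2 * 22.8 / ((4*pi)^3 * 1.38e-23 * 290 * 3000000.0 * 19)
R^4 = 5.10226e17 m^4
R_max = (5.10226e17)^(1/4) = 26726.4 m = 26.7 km

26.7 km


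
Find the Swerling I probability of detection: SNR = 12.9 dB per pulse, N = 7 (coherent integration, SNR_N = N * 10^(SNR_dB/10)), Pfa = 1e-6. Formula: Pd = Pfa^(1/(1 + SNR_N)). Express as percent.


SNR_lin = 10^(12.9/10) = 19.49845
SNR_N = 7 * 19.49845 = 136.48915
1/(1 + SNR_N) = 1/137.48915 = 0.0072733
Pd = (1e-6)^0.0072733 = 0.9044
Pd = 90.4%

90.4%


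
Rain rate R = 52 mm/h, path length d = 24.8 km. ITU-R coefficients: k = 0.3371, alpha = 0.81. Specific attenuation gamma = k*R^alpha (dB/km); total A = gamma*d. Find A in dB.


gamma = 0.3371 * 52^0.81 = 8.274113 dB/km
A = 8.274113 * 24.8 = 205.2 dB

205.2 dB


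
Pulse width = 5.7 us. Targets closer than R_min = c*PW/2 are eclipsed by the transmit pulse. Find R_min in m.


R_min = 3e8 * 5.7e-6 / 2 = 855.0 m

855.0 m


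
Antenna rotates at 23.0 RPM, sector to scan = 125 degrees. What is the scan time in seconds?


t = 125 / (23.0 * 360) * 60 = 0.91 s

0.91 s


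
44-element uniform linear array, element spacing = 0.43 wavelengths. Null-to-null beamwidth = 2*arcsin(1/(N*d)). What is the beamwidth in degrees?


1/(N*d) = 1/(44*0.43) = 0.052854
BW = 2*arcsin(0.052854) = 6.1 degrees

6.1 degrees


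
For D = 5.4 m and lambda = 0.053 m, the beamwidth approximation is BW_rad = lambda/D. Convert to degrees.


BW_rad = 0.053 / 5.4 = 0.009815
BW_deg = 0.56 degrees

0.56 degrees


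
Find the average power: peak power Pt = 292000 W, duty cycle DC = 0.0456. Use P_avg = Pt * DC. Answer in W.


P_avg = 292000 * 0.0456 = 13315.2 W

13315.2 W


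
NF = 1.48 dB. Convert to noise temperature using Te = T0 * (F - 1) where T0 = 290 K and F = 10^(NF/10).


NF_lin = 10^(1.48/10) = 1.406048
Te = 290 * (1.406048 - 1) = 117.8 K

117.8 K


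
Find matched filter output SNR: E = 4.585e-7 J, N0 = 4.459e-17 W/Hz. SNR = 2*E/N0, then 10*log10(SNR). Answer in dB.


SNR_lin = 2 * 4.585e-7 / 4.459e-17 = 2.057e10
SNR_dB = 10*log10(2.057e10) = 103.1 dB

103.1 dB


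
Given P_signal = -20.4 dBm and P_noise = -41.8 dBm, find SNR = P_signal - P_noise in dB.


SNR = -20.4 - (-41.8) = 21.4 dB

21.4 dB


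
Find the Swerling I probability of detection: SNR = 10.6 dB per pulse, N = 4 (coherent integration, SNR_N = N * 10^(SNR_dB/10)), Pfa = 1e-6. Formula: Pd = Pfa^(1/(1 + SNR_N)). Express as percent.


SNR_lin = 10^(10.6/10) = 11.48154
SNR_N = 4 * 11.48154 = 45.92616
1/(1 + SNR_N) = 1/46.92616 = 0.0213101
Pd = (1e-6)^0.0213101 = 0.74497
Pd = 74.5%

74.5%


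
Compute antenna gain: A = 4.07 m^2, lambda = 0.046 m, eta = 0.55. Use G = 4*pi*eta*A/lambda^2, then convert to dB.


G_linear = 4*pi*0.55*4.07/0.046^2 = 13293.87
G_dB = 10*log10(13293.87) = 41.2 dB

41.2 dB


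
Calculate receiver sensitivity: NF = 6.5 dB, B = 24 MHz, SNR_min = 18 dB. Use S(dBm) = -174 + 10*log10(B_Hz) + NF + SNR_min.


10*log10(24000000.0) = 73.8
S = -174 + 73.8 + 6.5 + 18 = -75.7 dBm

-75.7 dBm


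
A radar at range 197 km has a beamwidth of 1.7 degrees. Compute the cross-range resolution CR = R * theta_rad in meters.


BW_rad = 0.029670597
CR = 197000 * 0.029670597 = 5845.1 m

5845.1 m


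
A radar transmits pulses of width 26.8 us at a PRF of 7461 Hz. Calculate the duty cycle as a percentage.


DC = 26.8e-6 * 7461 * 100 = 20.0%

20.0%


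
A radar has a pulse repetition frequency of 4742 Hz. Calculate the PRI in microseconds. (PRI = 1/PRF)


PRI = 1/4742 = 0.0002108815 s = 210.9 us

210.9 us


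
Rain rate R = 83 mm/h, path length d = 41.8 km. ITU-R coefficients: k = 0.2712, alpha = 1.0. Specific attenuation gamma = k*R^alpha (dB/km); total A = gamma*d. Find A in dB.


gamma = 0.2712 * 83^1.0 = 22.5096 dB/km
A = 22.5096 * 41.8 = 940.9 dB

940.9 dB


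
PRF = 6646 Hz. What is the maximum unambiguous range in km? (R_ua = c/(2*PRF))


R_ua = 3e8 / (2 * 6646) = 22570.0 m = 22.6 km

22.6 km


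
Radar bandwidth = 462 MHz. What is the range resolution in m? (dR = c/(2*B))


dR = 3e8 / (2 * 462000000.0) = 0.32 m

0.32 m


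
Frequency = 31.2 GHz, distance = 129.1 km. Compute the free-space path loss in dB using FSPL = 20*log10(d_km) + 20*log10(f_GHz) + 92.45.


20*log10(129.1) = 42.22
20*log10(31.2) = 29.88
FSPL = 164.6 dB

164.6 dB


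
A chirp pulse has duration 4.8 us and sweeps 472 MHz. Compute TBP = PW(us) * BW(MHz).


TBP = 4.8 * 472 = 2265.6

2265.6


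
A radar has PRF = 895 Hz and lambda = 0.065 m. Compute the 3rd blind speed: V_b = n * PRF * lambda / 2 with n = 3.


V_blind = 3 * 895 * 0.065 / 2 = 87.3 m/s

87.3 m/s


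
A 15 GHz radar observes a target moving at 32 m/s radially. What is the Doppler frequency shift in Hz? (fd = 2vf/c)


fd = 2 * 32 * 15000000000.0 / 3e8 = 3200.0 Hz

3200.0 Hz


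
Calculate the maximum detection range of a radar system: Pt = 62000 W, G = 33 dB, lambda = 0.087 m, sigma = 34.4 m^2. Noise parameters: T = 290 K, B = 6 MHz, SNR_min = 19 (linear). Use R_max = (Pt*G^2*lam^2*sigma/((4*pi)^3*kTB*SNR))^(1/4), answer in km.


G_lin = 10^(33/10) = 1995.262315
R^4 = 62000 * 1995.262315^2 * 0.087^2 * 34.4 / ((4*pi)^3 * 1.38e-23 * 290 * 6000000.0 * 19)
R^4 = 7.09867e19 m^4
R_max = (7.09867e19)^(1/4) = 91789.8 m = 91.8 km

91.8 km


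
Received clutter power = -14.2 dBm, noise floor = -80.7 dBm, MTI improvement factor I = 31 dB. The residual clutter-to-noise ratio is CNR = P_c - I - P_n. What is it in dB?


CNR = -14.2 - 31 - (-80.7) = 35.5 dB

35.5 dB


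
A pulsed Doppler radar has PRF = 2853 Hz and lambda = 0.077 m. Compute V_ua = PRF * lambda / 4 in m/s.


V_ua = 2853 * 0.077 / 4 = 54.9 m/s

54.9 m/s


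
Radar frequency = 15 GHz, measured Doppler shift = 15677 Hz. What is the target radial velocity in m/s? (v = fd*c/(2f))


v = 15677 * 3e8 / (2 * 15000000000.0) = 156.8 m/s

156.8 m/s
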